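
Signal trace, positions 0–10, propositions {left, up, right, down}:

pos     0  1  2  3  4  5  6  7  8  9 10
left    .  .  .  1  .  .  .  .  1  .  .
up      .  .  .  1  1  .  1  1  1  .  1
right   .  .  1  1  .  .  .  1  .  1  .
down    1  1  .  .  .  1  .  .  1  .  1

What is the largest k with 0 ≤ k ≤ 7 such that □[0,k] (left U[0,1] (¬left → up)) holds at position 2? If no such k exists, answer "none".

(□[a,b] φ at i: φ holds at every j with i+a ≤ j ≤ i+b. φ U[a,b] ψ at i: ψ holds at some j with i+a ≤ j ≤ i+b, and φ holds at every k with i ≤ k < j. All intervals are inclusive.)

none

(left U[0,1] (¬left → up)) must hold from j=2 onward; find where it first fails.
  j=2: fails → no k works.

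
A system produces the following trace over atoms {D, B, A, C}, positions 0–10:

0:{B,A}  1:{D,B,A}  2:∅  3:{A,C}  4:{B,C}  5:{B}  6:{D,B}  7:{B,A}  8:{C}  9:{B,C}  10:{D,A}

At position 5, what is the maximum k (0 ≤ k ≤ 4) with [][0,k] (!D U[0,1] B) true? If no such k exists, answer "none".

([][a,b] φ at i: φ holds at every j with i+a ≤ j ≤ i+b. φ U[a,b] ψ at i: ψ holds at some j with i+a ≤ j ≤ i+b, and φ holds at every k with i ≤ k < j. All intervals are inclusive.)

4

(!D U[0,1] B) must hold from j=5 onward; find where it first fails.
  j=5: holds
  j=6: holds
  j=7: holds
  j=8: holds
  j=9: holds
Holds through j=9; largest k = 4.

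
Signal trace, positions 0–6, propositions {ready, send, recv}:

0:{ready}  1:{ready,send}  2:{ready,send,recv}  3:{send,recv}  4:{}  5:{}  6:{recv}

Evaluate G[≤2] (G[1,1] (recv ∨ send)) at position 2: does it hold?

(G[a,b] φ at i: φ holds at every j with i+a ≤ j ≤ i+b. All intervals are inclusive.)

Does not hold

Check G[1,1] (recv ∨ send) at every j in [2,4]:
  j=2: holds on [3,3]
  j=3: fails at 4
  j=4: fails at 5
Fails at j=3 → formula fails.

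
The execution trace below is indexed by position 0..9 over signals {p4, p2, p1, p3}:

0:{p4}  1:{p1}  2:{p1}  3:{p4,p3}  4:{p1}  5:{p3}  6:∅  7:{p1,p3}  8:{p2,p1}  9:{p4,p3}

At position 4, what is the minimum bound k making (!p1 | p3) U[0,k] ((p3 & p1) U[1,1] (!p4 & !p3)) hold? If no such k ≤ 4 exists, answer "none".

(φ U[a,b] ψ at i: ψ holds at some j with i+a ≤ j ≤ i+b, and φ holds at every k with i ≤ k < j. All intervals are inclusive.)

Need earliest j ≥ 4 with ((p3 & p1) U[1,1] (!p4 & !p3)), and (!p1 | p3) at every k in [4,j-1].
  j=4: rhs fails.
  j=5: rhs fails.
  j=6: rhs fails.
  j=7: rhs holds but lhs fails at k=4.
  j=8: rhs fails.
No witness within the range → none.

none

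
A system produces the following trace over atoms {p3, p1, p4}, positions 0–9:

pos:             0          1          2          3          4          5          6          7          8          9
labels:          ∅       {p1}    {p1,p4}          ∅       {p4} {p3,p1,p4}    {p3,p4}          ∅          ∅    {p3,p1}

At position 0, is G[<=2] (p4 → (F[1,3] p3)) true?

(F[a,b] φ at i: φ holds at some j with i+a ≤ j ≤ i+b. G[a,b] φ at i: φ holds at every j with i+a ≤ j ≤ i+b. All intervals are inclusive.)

Check (p4 → (F[1,3] p3)) at every j in [0,2]:
  j=0: antecedent false → ✓
  j=1: antecedent false → ✓
  j=2: antecedent true; consequent holds (witness at 5) → ✓
All positions satisfy it → formula holds.

Holds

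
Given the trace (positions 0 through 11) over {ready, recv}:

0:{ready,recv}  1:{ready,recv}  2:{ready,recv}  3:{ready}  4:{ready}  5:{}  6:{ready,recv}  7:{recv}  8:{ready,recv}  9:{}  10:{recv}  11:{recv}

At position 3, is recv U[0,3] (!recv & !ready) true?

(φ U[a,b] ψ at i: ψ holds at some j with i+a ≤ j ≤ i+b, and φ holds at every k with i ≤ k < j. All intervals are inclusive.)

Need some j in [3,6] with (!recv & !ready), and recv at every k in [3,j-1].
  j=3: (!recv & !ready) false.
  j=4: (!recv & !ready) false.
  j=5: (!recv & !ready) holds, but recv fails at k=3 → not this j.
  j=6: (!recv & !ready) false.
No j in the window works → until fails.

No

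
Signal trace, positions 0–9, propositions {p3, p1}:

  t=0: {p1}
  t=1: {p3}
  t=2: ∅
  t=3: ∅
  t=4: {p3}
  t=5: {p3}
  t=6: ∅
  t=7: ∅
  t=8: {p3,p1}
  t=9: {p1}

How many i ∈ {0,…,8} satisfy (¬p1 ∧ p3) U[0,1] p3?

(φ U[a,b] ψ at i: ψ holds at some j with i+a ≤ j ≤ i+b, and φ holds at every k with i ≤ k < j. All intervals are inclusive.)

Evaluate at each i in [0,8]:
  i=0: ✗ (lhs fails at k=0 before rhs at j=1)
  i=1: ✓ (rhs at j=1)
  i=2: ✗ (no rhs in [2,3])
  i=3: ✗ (lhs fails at k=3 before rhs at j=4)
  i=4: ✓ (rhs at j=4)
  i=5: ✓ (rhs at j=5)
  i=6: ✗ (no rhs in [6,7])
  i=7: ✗ (lhs fails at k=7 before rhs at j=8)
  i=8: ✓ (rhs at j=8)
Positions where it holds: {1, 4, 5, 8} → 4.

4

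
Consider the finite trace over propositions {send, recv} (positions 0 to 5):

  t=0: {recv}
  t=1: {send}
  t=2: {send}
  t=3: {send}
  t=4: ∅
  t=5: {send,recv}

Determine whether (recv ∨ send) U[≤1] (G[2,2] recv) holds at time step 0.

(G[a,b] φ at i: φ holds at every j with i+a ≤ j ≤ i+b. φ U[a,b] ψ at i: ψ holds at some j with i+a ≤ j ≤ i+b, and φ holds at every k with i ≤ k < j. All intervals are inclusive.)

Need some j in [0,1] with G[2,2] recv, and (recv ∨ send) at every k in [0,j-1].
  j=0: G[2,2] recv — fails at 2.
  j=1: G[2,2] recv — fails at 3.
No j in the window works → until fails.

No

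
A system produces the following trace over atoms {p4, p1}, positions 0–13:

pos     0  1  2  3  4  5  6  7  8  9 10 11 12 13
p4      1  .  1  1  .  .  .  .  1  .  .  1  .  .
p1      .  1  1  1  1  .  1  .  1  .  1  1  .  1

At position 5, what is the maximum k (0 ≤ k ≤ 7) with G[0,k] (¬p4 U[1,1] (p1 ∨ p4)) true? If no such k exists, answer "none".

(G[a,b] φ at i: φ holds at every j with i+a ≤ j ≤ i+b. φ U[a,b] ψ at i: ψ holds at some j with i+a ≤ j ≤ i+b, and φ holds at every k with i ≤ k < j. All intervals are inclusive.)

(¬p4 U[1,1] (p1 ∨ p4)) must hold from j=5 onward; find where it first fails.
  j=5: holds
  j=6: fails
Holds on [5,5], so largest k = 0.

0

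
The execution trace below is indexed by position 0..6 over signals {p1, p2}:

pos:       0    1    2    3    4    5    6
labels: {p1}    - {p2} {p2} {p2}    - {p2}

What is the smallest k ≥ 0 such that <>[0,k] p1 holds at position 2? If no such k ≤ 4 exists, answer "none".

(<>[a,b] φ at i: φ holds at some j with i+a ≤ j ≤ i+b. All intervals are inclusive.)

none

Scan j = 2,3,… for p1:
  j=2: fails
  j=3: fails
  j=4: fails
  j=5: fails
  j=6: fails
No j in [2,6] satisfies it → none.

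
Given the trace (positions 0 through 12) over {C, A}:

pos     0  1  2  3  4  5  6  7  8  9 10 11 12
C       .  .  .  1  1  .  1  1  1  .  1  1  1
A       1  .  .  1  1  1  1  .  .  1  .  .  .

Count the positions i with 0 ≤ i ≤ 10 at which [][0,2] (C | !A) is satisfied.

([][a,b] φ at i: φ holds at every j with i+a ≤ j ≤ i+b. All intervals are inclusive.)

Evaluate at each i in [0,10]:
  i=0: ✗ (fails at j=0)
  i=1: ✓ (all of [1,3])
  i=2: ✓ (all of [2,4])
  i=3: ✗ (fails at j=5)
  i=4: ✗ (fails at j=5)
  i=5: ✗ (fails at j=5)
  i=6: ✓ (all of [6,8])
  i=7: ✗ (fails at j=9)
  i=8: ✗ (fails at j=9)
  i=9: ✗ (fails at j=9)
  i=10: ✓ (all of [10,12])
Positions where it holds: {1, 2, 6, 10} → 4.

4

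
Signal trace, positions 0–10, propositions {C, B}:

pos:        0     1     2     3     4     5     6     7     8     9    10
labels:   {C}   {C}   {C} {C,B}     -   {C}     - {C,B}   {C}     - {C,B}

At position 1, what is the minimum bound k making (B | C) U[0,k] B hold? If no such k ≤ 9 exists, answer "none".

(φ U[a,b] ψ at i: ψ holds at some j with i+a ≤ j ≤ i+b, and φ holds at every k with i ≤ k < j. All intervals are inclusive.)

Need earliest j ≥ 1 with B, and (B | C) at every k in [1,j-1].
  j=1: rhs fails.
  j=2: rhs fails.
  j=3: rhs holds; lhs holds on [1,2]. k = 2.

2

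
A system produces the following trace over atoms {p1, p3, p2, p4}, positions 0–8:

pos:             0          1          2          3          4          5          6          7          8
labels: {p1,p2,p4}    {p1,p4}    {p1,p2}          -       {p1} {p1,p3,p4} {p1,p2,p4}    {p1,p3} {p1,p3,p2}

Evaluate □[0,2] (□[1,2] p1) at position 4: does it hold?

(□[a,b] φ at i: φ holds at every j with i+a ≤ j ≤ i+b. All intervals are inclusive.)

True

Check □[1,2] p1 at every j in [4,6]:
  j=4: holds on [5,6]
  j=5: holds on [6,7]
  j=6: holds on [7,8]
All positions satisfy it → formula holds.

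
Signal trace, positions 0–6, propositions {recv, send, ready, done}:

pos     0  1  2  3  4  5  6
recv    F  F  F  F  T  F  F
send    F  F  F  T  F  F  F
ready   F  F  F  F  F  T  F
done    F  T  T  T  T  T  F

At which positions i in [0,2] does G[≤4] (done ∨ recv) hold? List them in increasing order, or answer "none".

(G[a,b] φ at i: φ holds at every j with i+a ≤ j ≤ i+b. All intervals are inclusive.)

Evaluate at each i in [0,2]:
  i=0: ✗ (fails at j=0)
  i=1: ✓ (all of [1,5])
  i=2: ✗ (fails at j=6)

1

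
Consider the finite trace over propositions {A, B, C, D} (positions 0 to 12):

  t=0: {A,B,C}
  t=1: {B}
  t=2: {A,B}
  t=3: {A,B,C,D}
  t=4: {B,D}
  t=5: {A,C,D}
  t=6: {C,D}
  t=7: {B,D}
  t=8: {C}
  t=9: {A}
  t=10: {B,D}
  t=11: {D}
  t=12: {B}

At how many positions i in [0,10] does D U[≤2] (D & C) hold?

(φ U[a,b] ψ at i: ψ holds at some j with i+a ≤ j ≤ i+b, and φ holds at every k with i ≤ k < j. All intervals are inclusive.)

4

Evaluate at each i in [0,10]:
  i=0: ✗ (no rhs in [0,2])
  i=1: ✗ (lhs fails at k=1 before rhs at j=3)
  i=2: ✗ (lhs fails at k=2 before rhs at j=3)
  i=3: ✓ (rhs at j=3)
  i=4: ✓ (rhs at j=5; lhs holds on [4,4])
  i=5: ✓ (rhs at j=5)
  i=6: ✓ (rhs at j=6)
  i=7: ✗ (no rhs in [7,9])
  i=8: ✗ (no rhs in [8,10])
  i=9: ✗ (no rhs in [9,11])
  i=10: ✗ (no rhs in [10,12])
Positions where it holds: {3, 4, 5, 6} → 4.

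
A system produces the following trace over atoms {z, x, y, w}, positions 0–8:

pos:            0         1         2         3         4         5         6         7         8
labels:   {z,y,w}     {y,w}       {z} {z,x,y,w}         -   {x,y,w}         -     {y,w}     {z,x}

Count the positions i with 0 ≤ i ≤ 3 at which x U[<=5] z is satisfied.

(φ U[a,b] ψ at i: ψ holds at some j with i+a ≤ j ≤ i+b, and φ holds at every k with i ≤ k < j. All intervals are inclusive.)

3

Evaluate at each i in [0,3]:
  i=0: ✓ (rhs at j=0)
  i=1: ✗ (lhs fails at k=1 before rhs at j=2)
  i=2: ✓ (rhs at j=2)
  i=3: ✓ (rhs at j=3)
Positions where it holds: {0, 2, 3} → 3.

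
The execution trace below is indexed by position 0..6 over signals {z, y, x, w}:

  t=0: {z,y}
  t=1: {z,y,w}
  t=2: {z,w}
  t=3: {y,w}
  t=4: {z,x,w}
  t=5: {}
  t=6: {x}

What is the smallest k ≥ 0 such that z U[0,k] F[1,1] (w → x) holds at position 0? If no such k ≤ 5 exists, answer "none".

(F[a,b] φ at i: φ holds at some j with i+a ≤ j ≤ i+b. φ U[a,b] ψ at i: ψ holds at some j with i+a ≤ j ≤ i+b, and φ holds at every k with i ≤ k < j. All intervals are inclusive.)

3

Need earliest j ≥ 0 with F[1,1] (w → x), and z at every k in [0,j-1].
  j=0: rhs fails.
  j=1: rhs fails.
  j=2: rhs fails.
  j=3: rhs holds; lhs holds on [0,2]. k = 3.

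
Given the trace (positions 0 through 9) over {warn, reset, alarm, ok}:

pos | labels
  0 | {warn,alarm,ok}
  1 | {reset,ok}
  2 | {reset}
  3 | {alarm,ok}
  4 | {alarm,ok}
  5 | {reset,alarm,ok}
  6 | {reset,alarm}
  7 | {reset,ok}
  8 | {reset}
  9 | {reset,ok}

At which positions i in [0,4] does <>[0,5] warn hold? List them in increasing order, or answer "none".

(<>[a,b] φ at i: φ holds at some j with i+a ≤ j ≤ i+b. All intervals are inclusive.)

Evaluate at each i in [0,4]:
  i=0: ✓ (witness j=0)
  i=1: ✗ (none in [1,6])
  i=2: ✗ (none in [2,7])
  i=3: ✗ (none in [3,8])
  i=4: ✗ (none in [4,9])

0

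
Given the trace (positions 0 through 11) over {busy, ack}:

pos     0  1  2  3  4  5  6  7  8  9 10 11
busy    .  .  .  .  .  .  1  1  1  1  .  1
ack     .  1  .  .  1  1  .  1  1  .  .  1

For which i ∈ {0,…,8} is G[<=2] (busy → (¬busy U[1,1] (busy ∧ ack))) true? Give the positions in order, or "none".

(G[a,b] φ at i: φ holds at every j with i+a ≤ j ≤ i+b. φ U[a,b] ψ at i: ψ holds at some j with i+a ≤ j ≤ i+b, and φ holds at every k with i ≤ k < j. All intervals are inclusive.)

0, 1, 2, 3

Evaluate at each i in [0,8]:
  i=0: ✓ (all of [0,2])
  i=1: ✓ (all of [1,3])
  i=2: ✓ (all of [2,4])
  i=3: ✓ (all of [3,5])
  i=4: ✗ (fails at j=6)
  i=5: ✗ (fails at j=6)
  i=6: ✗ (fails at j=6)
  i=7: ✗ (fails at j=7)
  i=8: ✗ (fails at j=8)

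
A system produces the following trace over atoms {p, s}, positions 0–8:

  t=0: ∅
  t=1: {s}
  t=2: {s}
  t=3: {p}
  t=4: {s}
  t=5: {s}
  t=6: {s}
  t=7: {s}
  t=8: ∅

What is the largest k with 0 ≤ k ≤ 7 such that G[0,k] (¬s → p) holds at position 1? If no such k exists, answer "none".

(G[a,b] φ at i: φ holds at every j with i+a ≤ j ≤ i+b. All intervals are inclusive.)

(¬s → p) must hold from j=1 onward; find where it first fails.
  j=1: holds
  j=2: holds
  j=3: holds
  j=4: holds
  j=5: holds
  j=6: holds
  j=7: holds
  j=8: fails
Holds on [1,7], so largest k = 6.

6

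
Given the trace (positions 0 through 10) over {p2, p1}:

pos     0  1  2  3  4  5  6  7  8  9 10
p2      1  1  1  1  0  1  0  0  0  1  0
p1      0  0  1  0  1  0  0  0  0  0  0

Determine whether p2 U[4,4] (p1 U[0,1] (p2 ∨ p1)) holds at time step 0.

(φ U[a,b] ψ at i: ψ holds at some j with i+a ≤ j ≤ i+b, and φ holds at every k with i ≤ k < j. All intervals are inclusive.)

Holds

Need some j in [4,4] with (p1 U[0,1] (p2 ∨ p1)), and p2 at every k in [0,j-1].
  j=4: (p1 U[0,1] (p2 ∨ p1)) holds; p2 holds at every k in [0,3] → satisfied.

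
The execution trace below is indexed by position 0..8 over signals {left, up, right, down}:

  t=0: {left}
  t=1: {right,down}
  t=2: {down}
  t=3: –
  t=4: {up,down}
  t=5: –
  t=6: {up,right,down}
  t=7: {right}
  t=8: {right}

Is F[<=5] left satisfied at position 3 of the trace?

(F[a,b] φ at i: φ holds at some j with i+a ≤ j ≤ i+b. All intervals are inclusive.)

Does not hold

Check left at each j in [3,8]:
  j=3: false
  j=4: false
  j=5: false
  j=6: false
  j=7: false
  j=8: false
No position in the window satisfies it → formula fails.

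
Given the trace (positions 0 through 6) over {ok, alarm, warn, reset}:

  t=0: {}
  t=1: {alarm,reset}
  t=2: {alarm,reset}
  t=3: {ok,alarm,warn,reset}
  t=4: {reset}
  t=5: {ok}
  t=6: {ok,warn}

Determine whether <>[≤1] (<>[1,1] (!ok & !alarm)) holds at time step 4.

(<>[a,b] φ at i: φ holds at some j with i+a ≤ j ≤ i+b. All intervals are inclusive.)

Check <>[1,1] (!ok & !alarm) at each j in [4,5]:
  j=4: fails (none in [5,5])
  j=5: fails (none in [6,6])
No position in the window satisfies it → formula fails.

No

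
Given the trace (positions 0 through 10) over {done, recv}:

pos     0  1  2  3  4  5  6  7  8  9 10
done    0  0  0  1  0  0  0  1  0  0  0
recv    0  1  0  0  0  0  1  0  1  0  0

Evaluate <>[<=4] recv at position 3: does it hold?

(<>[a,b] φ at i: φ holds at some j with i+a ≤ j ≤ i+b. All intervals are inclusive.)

Check recv at each j in [3,7]:
  j=3: false
  j=4: false
  j=5: false
  j=6: true
  j=7: false
Found at j=6 → formula holds.

Yes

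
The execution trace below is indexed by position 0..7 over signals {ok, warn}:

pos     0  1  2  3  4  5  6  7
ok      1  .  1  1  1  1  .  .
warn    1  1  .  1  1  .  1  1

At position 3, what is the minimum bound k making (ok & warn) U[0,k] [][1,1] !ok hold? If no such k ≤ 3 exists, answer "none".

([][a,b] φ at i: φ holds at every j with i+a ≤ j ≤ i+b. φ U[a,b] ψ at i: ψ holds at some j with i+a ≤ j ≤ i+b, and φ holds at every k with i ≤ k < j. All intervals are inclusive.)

2

Need earliest j ≥ 3 with [][1,1] !ok, and (ok & warn) at every k in [3,j-1].
  j=3: rhs fails.
  j=4: rhs fails.
  j=5: rhs holds; lhs holds on [3,4]. k = 2.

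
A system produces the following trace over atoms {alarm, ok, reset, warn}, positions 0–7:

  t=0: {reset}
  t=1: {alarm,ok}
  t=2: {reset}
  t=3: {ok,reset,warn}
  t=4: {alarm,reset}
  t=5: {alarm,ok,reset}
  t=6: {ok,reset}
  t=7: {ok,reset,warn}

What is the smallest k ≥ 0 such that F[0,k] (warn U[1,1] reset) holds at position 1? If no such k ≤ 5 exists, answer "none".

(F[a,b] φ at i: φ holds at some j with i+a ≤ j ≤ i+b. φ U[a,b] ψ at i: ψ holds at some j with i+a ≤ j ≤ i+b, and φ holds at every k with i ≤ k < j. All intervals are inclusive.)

2

Scan j = 1,2,… for (warn U[1,1] reset):
  j=1: fails
  j=2: fails
  j=3: holds
First hit at j=3, so smallest k = 3-1 = 2.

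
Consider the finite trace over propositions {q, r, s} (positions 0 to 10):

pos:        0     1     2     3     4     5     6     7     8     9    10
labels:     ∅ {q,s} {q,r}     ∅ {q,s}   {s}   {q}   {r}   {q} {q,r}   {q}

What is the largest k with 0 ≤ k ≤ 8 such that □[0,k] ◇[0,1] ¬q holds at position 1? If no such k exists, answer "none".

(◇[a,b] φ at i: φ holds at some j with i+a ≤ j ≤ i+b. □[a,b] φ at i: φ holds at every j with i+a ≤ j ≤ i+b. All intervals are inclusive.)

none

◇[0,1] ¬q must hold from j=1 onward; find where it first fails.
  j=1: fails → no k works.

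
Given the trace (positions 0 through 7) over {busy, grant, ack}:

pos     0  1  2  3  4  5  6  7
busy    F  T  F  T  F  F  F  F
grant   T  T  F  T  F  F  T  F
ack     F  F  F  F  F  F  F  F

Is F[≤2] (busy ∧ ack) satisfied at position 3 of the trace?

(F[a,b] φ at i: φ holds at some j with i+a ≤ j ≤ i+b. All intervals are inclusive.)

No

Check (busy ∧ ack) at each j in [3,5]:
  j=3: false
  j=4: false
  j=5: false
No position in the window satisfies it → formula fails.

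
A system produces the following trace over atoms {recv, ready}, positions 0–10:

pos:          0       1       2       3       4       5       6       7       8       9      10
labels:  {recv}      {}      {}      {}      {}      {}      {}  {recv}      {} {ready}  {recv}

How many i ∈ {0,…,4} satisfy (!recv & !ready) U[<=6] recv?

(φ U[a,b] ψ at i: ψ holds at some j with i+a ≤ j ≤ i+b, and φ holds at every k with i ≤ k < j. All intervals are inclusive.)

Evaluate at each i in [0,4]:
  i=0: ✓ (rhs at j=0)
  i=1: ✓ (rhs at j=7; lhs holds on [1,6])
  i=2: ✓ (rhs at j=7; lhs holds on [2,6])
  i=3: ✓ (rhs at j=7; lhs holds on [3,6])
  i=4: ✓ (rhs at j=7; lhs holds on [4,6])
Positions where it holds: {0, 1, 2, 3, 4} → 5.

5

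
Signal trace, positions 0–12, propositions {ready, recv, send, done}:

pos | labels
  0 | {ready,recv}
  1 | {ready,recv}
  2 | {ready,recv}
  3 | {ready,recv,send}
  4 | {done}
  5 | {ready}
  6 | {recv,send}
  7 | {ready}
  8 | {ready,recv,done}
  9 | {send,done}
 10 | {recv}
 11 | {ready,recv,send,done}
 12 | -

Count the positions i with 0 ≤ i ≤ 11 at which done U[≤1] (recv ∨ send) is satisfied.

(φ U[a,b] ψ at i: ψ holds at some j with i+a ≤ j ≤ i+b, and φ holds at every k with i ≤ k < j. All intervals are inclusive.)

9

Evaluate at each i in [0,11]:
  i=0: ✓ (rhs at j=0)
  i=1: ✓ (rhs at j=1)
  i=2: ✓ (rhs at j=2)
  i=3: ✓ (rhs at j=3)
  i=4: ✗ (no rhs in [4,5])
  i=5: ✗ (lhs fails at k=5 before rhs at j=6)
  i=6: ✓ (rhs at j=6)
  i=7: ✗ (lhs fails at k=7 before rhs at j=8)
  i=8: ✓ (rhs at j=8)
  i=9: ✓ (rhs at j=9)
  i=10: ✓ (rhs at j=10)
  i=11: ✓ (rhs at j=11)
Positions where it holds: {0, 1, 2, 3, 6, 8, 9, 10, 11} → 9.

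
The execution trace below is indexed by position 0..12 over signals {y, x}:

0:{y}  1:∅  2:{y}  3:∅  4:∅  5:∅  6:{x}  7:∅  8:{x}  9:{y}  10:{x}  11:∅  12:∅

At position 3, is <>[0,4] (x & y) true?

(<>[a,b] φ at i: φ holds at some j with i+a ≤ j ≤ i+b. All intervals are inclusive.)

False

Check (x & y) at each j in [3,7]:
  j=3: false
  j=4: false
  j=5: false
  j=6: false
  j=7: false
No position in the window satisfies it → formula fails.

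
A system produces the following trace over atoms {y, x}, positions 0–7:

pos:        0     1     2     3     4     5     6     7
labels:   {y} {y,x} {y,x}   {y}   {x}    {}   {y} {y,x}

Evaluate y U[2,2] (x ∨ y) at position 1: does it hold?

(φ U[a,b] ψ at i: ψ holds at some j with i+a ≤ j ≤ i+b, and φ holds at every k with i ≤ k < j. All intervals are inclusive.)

Holds

Need some j in [3,3] with (x ∨ y), and y at every k in [1,j-1].
  j=3: (x ∨ y) holds; y holds at every k in [1,2] → satisfied.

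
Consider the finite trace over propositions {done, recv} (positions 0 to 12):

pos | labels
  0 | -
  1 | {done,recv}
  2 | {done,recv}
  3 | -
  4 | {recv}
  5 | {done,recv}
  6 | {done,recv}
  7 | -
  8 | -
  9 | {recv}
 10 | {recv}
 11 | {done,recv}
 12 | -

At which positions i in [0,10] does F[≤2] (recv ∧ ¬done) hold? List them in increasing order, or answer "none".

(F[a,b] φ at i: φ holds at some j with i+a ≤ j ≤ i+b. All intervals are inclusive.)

Evaluate at each i in [0,10]:
  i=0: ✗ (none in [0,2])
  i=1: ✗ (none in [1,3])
  i=2: ✓ (witness j=4)
  i=3: ✓ (witness j=4)
  i=4: ✓ (witness j=4)
  i=5: ✗ (none in [5,7])
  i=6: ✗ (none in [6,8])
  i=7: ✓ (witness j=9)
  i=8: ✓ (witness j=9)
  i=9: ✓ (witness j=9)
  i=10: ✓ (witness j=10)

2, 3, 4, 7, 8, 9, 10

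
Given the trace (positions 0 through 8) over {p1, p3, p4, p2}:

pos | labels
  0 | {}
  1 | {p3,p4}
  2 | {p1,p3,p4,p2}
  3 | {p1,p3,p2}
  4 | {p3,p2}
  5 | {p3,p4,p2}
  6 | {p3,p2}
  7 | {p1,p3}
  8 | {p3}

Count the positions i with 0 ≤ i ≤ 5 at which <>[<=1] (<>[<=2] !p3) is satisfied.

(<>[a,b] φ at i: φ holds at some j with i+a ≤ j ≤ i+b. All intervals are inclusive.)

Evaluate at each i in [0,5]:
  i=0: ✓ (witness j=0)
  i=1: ✗ (none in [1,2])
  i=2: ✗ (none in [2,3])
  i=3: ✗ (none in [3,4])
  i=4: ✗ (none in [4,5])
  i=5: ✗ (none in [5,6])
Positions where it holds: {0} → 1.

1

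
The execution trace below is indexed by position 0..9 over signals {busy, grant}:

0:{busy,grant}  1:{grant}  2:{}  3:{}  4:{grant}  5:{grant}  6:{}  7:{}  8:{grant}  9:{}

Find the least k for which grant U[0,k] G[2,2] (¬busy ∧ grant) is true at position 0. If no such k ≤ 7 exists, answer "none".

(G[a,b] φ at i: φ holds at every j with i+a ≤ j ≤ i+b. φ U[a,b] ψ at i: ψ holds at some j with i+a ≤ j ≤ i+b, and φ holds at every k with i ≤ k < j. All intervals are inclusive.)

Need earliest j ≥ 0 with G[2,2] (¬busy ∧ grant), and grant at every k in [0,j-1].
  j=0: rhs fails.
  j=1: rhs fails.
  j=2: rhs holds; lhs holds on [0,1]. k = 2.

2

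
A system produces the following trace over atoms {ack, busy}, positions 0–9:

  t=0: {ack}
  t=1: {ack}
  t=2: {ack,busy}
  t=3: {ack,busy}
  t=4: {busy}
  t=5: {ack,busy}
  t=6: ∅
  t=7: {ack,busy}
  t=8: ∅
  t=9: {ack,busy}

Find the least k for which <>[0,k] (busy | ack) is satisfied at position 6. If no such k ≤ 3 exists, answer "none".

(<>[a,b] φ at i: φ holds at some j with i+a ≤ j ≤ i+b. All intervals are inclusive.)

Scan j = 6,7,… for (busy | ack):
  j=6: fails
  j=7: holds
First hit at j=7, so smallest k = 7-6 = 1.

1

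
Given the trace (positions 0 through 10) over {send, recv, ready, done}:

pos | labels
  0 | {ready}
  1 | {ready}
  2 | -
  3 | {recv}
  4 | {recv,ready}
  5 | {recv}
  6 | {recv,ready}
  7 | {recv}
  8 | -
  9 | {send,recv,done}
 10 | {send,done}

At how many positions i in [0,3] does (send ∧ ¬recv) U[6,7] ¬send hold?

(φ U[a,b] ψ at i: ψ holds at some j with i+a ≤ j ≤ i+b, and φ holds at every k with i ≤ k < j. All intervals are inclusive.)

Evaluate at each i in [0,3]:
  i=0: ✗ (lhs fails at k=0 before rhs at j=6)
  i=1: ✗ (lhs fails at k=1 before rhs at j=7)
  i=2: ✗ (lhs fails at k=2 before rhs at j=8)
  i=3: ✗ (no rhs in [9,10])
Positions where it holds: {} → 0.

0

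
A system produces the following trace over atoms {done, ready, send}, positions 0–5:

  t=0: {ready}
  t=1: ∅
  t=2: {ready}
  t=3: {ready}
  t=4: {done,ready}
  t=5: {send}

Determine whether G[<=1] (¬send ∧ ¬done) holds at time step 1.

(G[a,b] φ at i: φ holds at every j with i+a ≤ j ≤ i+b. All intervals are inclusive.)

Check (¬send ∧ ¬done) at every j in [1,2]:
  j=1: true
  j=2: true
All positions satisfy it → formula holds.

True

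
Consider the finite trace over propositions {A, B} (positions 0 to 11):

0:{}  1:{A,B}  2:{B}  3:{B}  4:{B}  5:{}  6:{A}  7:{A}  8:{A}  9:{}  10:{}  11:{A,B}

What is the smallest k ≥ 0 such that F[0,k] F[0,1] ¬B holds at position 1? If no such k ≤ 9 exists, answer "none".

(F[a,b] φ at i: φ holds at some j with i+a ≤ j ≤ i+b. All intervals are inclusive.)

3

Scan j = 1,2,… for F[0,1] ¬B:
  j=1: fails
  j=2: fails
  j=3: fails
  j=4: holds
First hit at j=4, so smallest k = 4-1 = 3.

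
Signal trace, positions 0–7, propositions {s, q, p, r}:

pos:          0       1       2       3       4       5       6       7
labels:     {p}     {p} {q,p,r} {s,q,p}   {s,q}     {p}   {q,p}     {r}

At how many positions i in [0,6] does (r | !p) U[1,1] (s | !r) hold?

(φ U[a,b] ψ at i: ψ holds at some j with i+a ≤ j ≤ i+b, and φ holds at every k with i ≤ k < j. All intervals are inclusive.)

2

Evaluate at each i in [0,6]:
  i=0: ✗ (lhs fails at k=0 before rhs at j=1)
  i=1: ✗ (no rhs in [2,2])
  i=2: ✓ (rhs at j=3; lhs holds on [2,2])
  i=3: ✗ (lhs fails at k=3 before rhs at j=4)
  i=4: ✓ (rhs at j=5; lhs holds on [4,4])
  i=5: ✗ (lhs fails at k=5 before rhs at j=6)
  i=6: ✗ (no rhs in [7,7])
Positions where it holds: {2, 4} → 2.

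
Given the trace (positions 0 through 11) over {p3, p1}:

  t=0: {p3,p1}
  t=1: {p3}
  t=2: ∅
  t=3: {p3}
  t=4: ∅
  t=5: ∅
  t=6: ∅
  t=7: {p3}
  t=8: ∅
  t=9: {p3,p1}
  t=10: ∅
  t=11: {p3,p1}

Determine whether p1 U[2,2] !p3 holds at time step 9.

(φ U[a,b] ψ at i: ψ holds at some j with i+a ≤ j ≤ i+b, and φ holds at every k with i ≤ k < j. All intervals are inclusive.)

Need some j in [11,11] with !p3, and p1 at every k in [9,j-1].
  j=11: !p3 false.
No j in the window works → until fails.

Does not hold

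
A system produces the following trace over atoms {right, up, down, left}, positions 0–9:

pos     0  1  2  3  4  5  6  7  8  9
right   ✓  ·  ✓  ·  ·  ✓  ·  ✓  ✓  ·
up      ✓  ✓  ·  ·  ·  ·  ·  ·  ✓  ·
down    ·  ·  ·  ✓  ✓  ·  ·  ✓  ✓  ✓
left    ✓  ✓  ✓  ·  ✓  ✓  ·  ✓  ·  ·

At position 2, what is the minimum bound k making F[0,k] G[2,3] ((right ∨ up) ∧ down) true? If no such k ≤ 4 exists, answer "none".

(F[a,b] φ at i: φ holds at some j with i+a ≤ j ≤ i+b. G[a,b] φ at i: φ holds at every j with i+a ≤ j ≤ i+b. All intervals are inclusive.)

3

Scan j = 2,3,… for G[2,3] ((right ∨ up) ∧ down):
  j=2: fails
  j=3: fails
  j=4: fails
  j=5: holds
First hit at j=5, so smallest k = 5-2 = 3.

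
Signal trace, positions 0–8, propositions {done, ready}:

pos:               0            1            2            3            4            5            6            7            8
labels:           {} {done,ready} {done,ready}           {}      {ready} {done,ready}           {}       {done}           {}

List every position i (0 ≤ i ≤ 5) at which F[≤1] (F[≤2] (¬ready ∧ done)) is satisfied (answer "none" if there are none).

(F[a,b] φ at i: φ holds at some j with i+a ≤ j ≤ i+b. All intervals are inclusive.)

Evaluate at each i in [0,5]:
  i=0: ✗ (none in [0,1])
  i=1: ✗ (none in [1,2])
  i=2: ✗ (none in [2,3])
  i=3: ✗ (none in [3,4])
  i=4: ✓ (witness j=5)
  i=5: ✓ (witness j=5)

4, 5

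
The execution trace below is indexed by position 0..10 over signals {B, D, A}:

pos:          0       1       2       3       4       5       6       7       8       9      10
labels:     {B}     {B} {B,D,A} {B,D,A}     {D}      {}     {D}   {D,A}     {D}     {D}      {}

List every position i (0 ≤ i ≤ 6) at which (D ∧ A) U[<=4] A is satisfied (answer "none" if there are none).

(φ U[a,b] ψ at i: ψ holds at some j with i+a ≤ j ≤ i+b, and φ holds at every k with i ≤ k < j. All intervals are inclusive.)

2, 3

Evaluate at each i in [0,6]:
  i=0: ✗ (lhs fails at k=0 before rhs at j=2)
  i=1: ✗ (lhs fails at k=1 before rhs at j=2)
  i=2: ✓ (rhs at j=2)
  i=3: ✓ (rhs at j=3)
  i=4: ✗ (lhs fails at k=4 before rhs at j=7)
  i=5: ✗ (lhs fails at k=5 before rhs at j=7)
  i=6: ✗ (lhs fails at k=6 before rhs at j=7)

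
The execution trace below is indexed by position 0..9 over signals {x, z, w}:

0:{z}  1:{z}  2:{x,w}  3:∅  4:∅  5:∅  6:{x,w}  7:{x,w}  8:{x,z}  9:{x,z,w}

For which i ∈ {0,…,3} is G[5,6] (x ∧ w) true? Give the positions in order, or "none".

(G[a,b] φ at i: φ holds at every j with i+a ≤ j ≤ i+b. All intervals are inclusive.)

1

Evaluate at each i in [0,3]:
  i=0: ✗ (fails at j=5)
  i=1: ✓ (all of [6,7])
  i=2: ✗ (fails at j=8)
  i=3: ✗ (fails at j=8)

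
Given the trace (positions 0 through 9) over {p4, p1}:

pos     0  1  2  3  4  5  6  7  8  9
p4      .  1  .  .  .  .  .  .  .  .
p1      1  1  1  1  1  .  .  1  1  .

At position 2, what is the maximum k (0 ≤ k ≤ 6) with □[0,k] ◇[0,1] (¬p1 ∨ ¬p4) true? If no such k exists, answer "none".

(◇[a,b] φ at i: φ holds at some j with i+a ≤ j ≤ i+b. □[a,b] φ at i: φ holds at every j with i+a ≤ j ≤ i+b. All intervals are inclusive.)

6

◇[0,1] (¬p1 ∨ ¬p4) must hold from j=2 onward; find where it first fails.
  j=2: holds
  j=3: holds
  j=4: holds
  j=5: holds
  j=6: holds
  j=7: holds
  j=8: holds
Holds through j=8; largest k = 6.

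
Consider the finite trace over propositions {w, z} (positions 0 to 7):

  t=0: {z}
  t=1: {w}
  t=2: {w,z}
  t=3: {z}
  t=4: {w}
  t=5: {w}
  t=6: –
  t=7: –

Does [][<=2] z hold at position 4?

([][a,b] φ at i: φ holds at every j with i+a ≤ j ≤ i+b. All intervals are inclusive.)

No

Check z at every j in [4,6]:
  j=4: false
  j=5: false
  j=6: false
Fails at j=4 → formula fails.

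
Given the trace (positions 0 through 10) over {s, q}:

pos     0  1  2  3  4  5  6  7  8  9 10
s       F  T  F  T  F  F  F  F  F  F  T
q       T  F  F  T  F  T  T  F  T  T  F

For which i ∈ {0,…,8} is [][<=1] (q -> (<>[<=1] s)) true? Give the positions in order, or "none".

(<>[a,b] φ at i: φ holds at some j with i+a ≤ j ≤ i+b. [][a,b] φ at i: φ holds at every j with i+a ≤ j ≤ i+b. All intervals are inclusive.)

0, 1, 2, 3

Evaluate at each i in [0,8]:
  i=0: ✓ (all of [0,1])
  i=1: ✓ (all of [1,2])
  i=2: ✓ (all of [2,3])
  i=3: ✓ (all of [3,4])
  i=4: ✗ (fails at j=5)
  i=5: ✗ (fails at j=5)
  i=6: ✗ (fails at j=6)
  i=7: ✗ (fails at j=8)
  i=8: ✗ (fails at j=8)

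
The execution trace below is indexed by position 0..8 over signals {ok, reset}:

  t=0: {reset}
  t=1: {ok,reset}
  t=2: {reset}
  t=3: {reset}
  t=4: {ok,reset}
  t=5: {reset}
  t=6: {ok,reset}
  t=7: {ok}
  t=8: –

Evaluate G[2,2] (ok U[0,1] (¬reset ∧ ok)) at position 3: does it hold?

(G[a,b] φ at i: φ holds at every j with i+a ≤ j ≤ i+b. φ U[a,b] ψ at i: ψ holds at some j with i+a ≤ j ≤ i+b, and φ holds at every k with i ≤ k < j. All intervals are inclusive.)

Check (ok U[0,1] (¬reset ∧ ok)) at every j in [5,5]:
  j=5: fails
Fails at j=5 → formula fails.

Does not hold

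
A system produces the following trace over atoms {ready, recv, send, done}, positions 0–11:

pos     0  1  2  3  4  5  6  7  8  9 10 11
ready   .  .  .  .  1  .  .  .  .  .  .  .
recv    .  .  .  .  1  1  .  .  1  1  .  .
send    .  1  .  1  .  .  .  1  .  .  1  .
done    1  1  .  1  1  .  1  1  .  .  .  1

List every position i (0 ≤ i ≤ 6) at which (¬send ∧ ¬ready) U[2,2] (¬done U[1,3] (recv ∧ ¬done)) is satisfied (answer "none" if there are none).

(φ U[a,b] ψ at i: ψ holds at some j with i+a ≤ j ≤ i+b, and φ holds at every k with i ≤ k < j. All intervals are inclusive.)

none

Evaluate at each i in [0,6]:
  i=0: ✗ (no rhs in [2,2])
  i=1: ✗ (no rhs in [3,3])
  i=2: ✗ (no rhs in [4,4])
  i=3: ✗ (no rhs in [5,5])
  i=4: ✗ (no rhs in [6,6])
  i=5: ✗ (no rhs in [7,7])
  i=6: ✗ (lhs fails at k=7 before rhs at j=8)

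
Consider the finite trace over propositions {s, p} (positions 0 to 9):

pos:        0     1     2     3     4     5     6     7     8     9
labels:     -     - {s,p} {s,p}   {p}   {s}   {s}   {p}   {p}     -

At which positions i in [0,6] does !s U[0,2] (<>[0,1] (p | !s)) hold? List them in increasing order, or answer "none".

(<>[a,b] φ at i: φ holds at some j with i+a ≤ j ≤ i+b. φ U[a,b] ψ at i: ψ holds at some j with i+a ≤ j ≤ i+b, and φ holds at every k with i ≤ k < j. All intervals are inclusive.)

0, 1, 2, 3, 4, 6

Evaluate at each i in [0,6]:
  i=0: ✓ (rhs at j=0)
  i=1: ✓ (rhs at j=1)
  i=2: ✓ (rhs at j=2)
  i=3: ✓ (rhs at j=3)
  i=4: ✓ (rhs at j=4)
  i=5: ✗ (lhs fails at k=5 before rhs at j=6)
  i=6: ✓ (rhs at j=6)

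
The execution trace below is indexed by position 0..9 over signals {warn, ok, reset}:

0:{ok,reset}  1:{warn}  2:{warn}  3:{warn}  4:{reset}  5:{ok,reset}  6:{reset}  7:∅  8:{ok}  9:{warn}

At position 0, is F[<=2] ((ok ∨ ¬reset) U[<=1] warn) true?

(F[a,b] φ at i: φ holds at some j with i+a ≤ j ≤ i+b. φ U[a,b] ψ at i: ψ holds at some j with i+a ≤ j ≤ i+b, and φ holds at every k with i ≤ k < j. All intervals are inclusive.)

Check ((ok ∨ ¬reset) U[<=1] warn) at each j in [0,2]:
  j=0: holds
  j=1: holds
  j=2: holds
Found at j=0 → formula holds.

Holds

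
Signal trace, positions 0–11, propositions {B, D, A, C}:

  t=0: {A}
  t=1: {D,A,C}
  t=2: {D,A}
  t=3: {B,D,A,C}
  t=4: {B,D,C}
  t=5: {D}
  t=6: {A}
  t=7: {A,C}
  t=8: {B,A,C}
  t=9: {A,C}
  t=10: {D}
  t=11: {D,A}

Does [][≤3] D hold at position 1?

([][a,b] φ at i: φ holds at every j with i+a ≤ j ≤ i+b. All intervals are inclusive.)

Check D at every j in [1,4]:
  j=1: true
  j=2: true
  j=3: true
  j=4: true
All positions satisfy it → formula holds.

Holds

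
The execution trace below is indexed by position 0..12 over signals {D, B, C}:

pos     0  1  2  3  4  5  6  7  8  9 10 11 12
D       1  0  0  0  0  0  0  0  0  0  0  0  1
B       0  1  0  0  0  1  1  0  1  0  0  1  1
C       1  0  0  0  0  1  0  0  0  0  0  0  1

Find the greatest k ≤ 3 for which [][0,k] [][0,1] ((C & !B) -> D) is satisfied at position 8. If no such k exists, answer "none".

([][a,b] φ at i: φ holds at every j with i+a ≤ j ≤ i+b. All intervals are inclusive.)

[][0,1] ((C & !B) -> D) must hold from j=8 onward; find where it first fails.
  j=8: holds
  j=9: holds
  j=10: holds
  j=11: holds
Holds through j=11; largest k = 3.

3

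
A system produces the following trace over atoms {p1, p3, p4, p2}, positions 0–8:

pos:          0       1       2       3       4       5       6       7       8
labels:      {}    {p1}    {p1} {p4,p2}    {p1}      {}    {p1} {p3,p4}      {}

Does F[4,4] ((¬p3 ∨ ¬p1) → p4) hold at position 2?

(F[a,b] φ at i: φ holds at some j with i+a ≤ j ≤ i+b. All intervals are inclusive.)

Check ((¬p3 ∨ ¬p1) → p4) at each j in [6,6]:
  j=6: false
No position in the window satisfies it → formula fails.

Does not hold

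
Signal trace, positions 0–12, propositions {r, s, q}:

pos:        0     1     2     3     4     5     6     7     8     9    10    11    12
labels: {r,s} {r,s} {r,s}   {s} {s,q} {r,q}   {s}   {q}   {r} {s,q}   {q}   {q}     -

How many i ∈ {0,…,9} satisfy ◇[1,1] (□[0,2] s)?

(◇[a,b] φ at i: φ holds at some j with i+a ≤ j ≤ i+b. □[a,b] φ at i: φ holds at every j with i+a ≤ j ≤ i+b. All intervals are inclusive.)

Evaluate at each i in [0,9]:
  i=0: ✓ (witness j=1)
  i=1: ✓ (witness j=2)
  i=2: ✗ (none in [3,3])
  i=3: ✗ (none in [4,4])
  i=4: ✗ (none in [5,5])
  i=5: ✗ (none in [6,6])
  i=6: ✗ (none in [7,7])
  i=7: ✗ (none in [8,8])
  i=8: ✗ (none in [9,9])
  i=9: ✗ (none in [10,10])
Positions where it holds: {0, 1} → 2.

2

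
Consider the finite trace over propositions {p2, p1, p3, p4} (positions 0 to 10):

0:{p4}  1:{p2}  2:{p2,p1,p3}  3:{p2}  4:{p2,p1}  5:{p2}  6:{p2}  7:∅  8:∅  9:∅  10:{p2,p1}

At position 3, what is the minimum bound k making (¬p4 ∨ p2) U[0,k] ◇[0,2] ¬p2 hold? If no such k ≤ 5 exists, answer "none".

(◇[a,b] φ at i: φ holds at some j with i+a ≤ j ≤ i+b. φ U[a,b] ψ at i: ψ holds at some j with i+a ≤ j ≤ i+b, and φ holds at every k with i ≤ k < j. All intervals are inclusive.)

2

Need earliest j ≥ 3 with ◇[0,2] ¬p2, and (¬p4 ∨ p2) at every k in [3,j-1].
  j=3: rhs fails.
  j=4: rhs fails.
  j=5: rhs holds; lhs holds on [3,4]. k = 2.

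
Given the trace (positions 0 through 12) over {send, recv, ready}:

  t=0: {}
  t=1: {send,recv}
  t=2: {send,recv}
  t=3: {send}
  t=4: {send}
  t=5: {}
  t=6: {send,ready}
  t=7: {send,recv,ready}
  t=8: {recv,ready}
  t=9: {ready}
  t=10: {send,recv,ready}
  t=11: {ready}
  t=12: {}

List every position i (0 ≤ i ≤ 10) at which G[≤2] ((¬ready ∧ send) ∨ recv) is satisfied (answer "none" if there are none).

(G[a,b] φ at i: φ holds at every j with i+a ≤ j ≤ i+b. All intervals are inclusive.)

Evaluate at each i in [0,10]:
  i=0: ✗ (fails at j=0)
  i=1: ✓ (all of [1,3])
  i=2: ✓ (all of [2,4])
  i=3: ✗ (fails at j=5)
  i=4: ✗ (fails at j=5)
  i=5: ✗ (fails at j=5)
  i=6: ✗ (fails at j=6)
  i=7: ✗ (fails at j=9)
  i=8: ✗ (fails at j=9)
  i=9: ✗ (fails at j=9)
  i=10: ✗ (fails at j=11)

1, 2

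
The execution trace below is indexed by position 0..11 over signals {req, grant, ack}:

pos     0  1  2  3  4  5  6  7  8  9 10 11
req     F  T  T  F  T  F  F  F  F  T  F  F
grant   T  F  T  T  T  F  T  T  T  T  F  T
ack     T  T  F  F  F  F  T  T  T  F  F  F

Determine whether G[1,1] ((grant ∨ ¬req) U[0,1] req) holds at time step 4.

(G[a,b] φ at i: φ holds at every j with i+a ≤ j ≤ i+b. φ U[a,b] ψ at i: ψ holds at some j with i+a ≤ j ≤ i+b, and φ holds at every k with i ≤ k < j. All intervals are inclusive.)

Does not hold

Check ((grant ∨ ¬req) U[0,1] req) at every j in [5,5]:
  j=5: fails
Fails at j=5 → formula fails.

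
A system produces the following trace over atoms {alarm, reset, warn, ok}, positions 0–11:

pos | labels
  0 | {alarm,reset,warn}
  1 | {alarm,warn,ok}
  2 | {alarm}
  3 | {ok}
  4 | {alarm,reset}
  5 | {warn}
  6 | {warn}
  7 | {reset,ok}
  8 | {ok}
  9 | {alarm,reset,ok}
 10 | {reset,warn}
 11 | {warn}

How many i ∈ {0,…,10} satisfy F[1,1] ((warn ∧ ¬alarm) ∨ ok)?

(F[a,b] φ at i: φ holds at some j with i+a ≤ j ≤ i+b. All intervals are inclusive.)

Evaluate at each i in [0,10]:
  i=0: ✓ (witness j=1)
  i=1: ✗ (none in [2,2])
  i=2: ✓ (witness j=3)
  i=3: ✗ (none in [4,4])
  i=4: ✓ (witness j=5)
  i=5: ✓ (witness j=6)
  i=6: ✓ (witness j=7)
  i=7: ✓ (witness j=8)
  i=8: ✓ (witness j=9)
  i=9: ✓ (witness j=10)
  i=10: ✓ (witness j=11)
Positions where it holds: {0, 2, 4, 5, 6, 7, 8, 9, 10} → 9.

9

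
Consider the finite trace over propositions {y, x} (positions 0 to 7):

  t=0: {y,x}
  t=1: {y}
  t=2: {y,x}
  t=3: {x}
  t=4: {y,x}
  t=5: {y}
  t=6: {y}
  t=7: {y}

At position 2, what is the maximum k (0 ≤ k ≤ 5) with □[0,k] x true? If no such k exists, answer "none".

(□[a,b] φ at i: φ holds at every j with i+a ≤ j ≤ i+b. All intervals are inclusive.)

2

x must hold from j=2 onward; find where it first fails.
  j=2: holds
  j=3: holds
  j=4: holds
  j=5: fails
Holds on [2,4], so largest k = 2.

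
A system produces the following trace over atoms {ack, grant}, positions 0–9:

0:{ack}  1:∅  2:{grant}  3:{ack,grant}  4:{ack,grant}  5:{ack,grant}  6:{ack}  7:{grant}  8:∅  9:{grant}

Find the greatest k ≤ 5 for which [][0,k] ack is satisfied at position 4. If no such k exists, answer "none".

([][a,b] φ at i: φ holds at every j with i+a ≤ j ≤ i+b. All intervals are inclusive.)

ack must hold from j=4 onward; find where it first fails.
  j=4: holds
  j=5: holds
  j=6: holds
  j=7: fails
Holds on [4,6], so largest k = 2.

2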